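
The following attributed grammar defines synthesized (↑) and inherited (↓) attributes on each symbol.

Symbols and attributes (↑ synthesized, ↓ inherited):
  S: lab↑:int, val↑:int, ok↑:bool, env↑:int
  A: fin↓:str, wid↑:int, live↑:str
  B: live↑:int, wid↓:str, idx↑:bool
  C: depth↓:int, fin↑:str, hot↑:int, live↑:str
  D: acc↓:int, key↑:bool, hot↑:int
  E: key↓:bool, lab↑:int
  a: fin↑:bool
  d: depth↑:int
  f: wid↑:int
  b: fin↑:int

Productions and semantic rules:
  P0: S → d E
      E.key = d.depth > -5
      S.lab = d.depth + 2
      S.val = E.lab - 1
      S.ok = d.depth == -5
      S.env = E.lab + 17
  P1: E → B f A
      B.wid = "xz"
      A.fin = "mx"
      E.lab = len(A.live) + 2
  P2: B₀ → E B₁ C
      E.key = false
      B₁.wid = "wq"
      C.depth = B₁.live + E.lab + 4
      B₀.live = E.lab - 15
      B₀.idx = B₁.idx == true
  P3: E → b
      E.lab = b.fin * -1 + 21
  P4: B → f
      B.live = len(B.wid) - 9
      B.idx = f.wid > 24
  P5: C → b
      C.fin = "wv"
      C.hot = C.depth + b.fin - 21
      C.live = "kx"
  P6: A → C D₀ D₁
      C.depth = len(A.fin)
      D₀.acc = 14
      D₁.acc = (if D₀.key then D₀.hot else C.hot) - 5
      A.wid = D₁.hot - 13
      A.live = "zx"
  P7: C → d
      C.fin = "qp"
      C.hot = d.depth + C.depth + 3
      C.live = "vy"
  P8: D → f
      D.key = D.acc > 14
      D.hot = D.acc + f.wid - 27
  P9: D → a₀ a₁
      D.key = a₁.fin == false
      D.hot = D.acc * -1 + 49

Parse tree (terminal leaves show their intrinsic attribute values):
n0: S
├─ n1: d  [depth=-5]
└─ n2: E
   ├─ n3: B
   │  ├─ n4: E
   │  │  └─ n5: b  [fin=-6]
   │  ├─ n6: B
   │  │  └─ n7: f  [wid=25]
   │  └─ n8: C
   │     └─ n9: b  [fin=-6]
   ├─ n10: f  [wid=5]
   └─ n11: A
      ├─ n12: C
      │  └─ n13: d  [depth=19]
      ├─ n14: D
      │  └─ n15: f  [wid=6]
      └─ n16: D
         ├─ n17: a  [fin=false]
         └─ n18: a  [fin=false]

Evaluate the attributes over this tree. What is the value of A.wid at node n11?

17

1. n1.depth = -5  [terminal]
2. n2.key = false  [d.depth > -5]
3. n3.wid = "xz"  ["xz"]
4. n4.key = false  [false]
5. n5.fin = -6  [terminal]
6. n4.lab = 27  [b.fin * -1 + 21]
7. n6.wid = "wq"  ["wq"]
8. n7.wid = 25  [terminal]
9. n6.live = -7  [len(B.wid) - 9]
10. n6.idx = true  [f.wid > 24]
11. n8.depth = 24  [B₁.live + E.lab + 4]
12. n9.fin = -6  [terminal]
13. n8.fin = "wv"  ["wv"]
14. n8.hot = -3  [C.depth + b.fin - 21]
15. n8.live = "kx"  ["kx"]
16. n3.live = 12  [E.lab - 15]
17. n3.idx = true  [B₁.idx == true]
18. n10.wid = 5  [terminal]
19. n11.fin = "mx"  ["mx"]
20. n12.depth = 2  [len(A.fin)]
21. n13.depth = 19  [terminal]
22. n12.fin = "qp"  ["qp"]
23. n12.hot = 24  [d.depth + C.depth + 3]
24. n12.live = "vy"  ["vy"]
25. n14.acc = 14  [14]
26. n15.wid = 6  [terminal]
27. n14.key = false  [D.acc > 14]
28. n14.hot = -7  [D.acc + f.wid - 27]
29. n16.acc = 19  [(if D₀.key then D₀.hot else C.hot) - 5]
30. n17.fin = false  [terminal]
31. n18.fin = false  [terminal]
32. n16.key = true  [a₁.fin == false]
33. n16.hot = 30  [D.acc * -1 + 49]
34. n11.wid = 17  [D₁.hot - 13]
35. n11.live = "zx"  ["zx"]
36. n2.lab = 4  [len(A.live) + 2]
37. n0.lab = -3  [d.depth + 2]
38. n0.val = 3  [E.lab - 1]
39. n0.ok = true  [d.depth == -5]
40. n0.env = 21  [E.lab + 17]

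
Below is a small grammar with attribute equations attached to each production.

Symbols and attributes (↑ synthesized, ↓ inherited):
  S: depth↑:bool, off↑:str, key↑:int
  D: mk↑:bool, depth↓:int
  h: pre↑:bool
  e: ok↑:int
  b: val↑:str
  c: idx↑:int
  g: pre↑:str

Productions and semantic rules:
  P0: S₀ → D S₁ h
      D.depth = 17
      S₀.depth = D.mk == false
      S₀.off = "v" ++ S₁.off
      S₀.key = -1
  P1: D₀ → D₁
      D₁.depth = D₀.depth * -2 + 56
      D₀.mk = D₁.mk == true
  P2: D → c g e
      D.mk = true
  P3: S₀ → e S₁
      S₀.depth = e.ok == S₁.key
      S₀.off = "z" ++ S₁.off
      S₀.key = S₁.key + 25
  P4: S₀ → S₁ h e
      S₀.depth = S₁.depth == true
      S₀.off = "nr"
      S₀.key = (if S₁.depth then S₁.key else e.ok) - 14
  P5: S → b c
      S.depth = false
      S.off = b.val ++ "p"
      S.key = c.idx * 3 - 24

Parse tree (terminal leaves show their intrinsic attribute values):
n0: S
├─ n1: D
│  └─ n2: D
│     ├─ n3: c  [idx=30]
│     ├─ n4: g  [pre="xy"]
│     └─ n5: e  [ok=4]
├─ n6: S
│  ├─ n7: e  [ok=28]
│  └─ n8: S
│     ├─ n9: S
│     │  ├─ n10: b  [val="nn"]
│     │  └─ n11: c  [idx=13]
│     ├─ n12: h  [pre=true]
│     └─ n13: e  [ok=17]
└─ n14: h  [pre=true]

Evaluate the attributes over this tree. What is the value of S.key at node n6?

1. n1.depth = 17  [17]
2. n2.depth = 22  [D₀.depth * -2 + 56]
3. n3.idx = 30  [terminal]
4. n4.pre = "xy"  [terminal]
5. n5.ok = 4  [terminal]
6. n2.mk = true  [true]
7. n1.mk = true  [D₁.mk == true]
8. n7.ok = 28  [terminal]
9. n10.val = "nn"  [terminal]
10. n11.idx = 13  [terminal]
11. n9.depth = false  [false]
12. n9.off = "nnp"  [b.val ++ "p"]
13. n9.key = 15  [c.idx * 3 - 24]
14. n12.pre = true  [terminal]
15. n13.ok = 17  [terminal]
16. n8.depth = false  [S₁.depth == true]
17. n8.off = "nr"  ["nr"]
18. n8.key = 3  [(if S₁.depth then S₁.key else e.ok) - 14]
19. n6.depth = false  [e.ok == S₁.key]
20. n6.off = "znr"  ["z" ++ S₁.off]
21. n6.key = 28  [S₁.key + 25]
22. n14.pre = true  [terminal]
23. n0.depth = false  [D.mk == false]
24. n0.off = "vznr"  ["v" ++ S₁.off]
25. n0.key = -1  [-1]

28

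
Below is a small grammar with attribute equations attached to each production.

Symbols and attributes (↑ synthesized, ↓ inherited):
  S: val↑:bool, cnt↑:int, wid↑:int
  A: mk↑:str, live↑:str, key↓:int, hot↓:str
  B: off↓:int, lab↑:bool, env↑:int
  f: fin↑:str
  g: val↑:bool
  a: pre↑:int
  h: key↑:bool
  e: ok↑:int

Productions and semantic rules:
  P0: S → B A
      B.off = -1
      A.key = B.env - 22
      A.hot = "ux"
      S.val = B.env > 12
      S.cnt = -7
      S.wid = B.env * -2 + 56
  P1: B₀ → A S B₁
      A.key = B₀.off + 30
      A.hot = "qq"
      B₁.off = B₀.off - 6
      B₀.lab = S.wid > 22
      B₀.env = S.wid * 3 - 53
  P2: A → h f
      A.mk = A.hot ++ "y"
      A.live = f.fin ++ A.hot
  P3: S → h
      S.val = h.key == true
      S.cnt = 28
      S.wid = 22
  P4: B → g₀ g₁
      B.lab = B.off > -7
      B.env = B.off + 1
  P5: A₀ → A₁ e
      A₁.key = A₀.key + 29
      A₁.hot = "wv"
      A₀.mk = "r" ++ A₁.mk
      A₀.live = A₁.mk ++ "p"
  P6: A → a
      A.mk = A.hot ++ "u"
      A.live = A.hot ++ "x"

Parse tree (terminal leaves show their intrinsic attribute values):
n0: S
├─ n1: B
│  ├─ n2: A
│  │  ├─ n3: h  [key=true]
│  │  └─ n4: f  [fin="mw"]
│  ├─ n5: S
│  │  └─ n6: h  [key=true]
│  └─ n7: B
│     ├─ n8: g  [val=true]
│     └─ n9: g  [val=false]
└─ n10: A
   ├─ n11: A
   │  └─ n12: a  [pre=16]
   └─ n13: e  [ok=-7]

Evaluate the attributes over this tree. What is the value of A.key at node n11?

20

1. n1.off = -1  [-1]
2. n2.key = 29  [B₀.off + 30]
3. n2.hot = "qq"  ["qq"]
4. n3.key = true  [terminal]
5. n4.fin = "mw"  [terminal]
6. n2.mk = "qqy"  [A.hot ++ "y"]
7. n2.live = "mwqq"  [f.fin ++ A.hot]
8. n6.key = true  [terminal]
9. n5.val = true  [h.key == true]
10. n5.cnt = 28  [28]
11. n5.wid = 22  [22]
12. n7.off = -7  [B₀.off - 6]
13. n8.val = true  [terminal]
14. n9.val = false  [terminal]
15. n7.lab = false  [B.off > -7]
16. n7.env = -6  [B.off + 1]
17. n1.lab = false  [S.wid > 22]
18. n1.env = 13  [S.wid * 3 - 53]
19. n10.key = -9  [B.env - 22]
20. n10.hot = "ux"  ["ux"]
21. n11.key = 20  [A₀.key + 29]
22. n11.hot = "wv"  ["wv"]
23. n12.pre = 16  [terminal]
24. n11.mk = "wvu"  [A.hot ++ "u"]
25. n11.live = "wvx"  [A.hot ++ "x"]
26. n13.ok = -7  [terminal]
27. n10.mk = "rwvu"  ["r" ++ A₁.mk]
28. n10.live = "wvup"  [A₁.mk ++ "p"]
29. n0.val = true  [B.env > 12]
30. n0.cnt = -7  [-7]
31. n0.wid = 30  [B.env * -2 + 56]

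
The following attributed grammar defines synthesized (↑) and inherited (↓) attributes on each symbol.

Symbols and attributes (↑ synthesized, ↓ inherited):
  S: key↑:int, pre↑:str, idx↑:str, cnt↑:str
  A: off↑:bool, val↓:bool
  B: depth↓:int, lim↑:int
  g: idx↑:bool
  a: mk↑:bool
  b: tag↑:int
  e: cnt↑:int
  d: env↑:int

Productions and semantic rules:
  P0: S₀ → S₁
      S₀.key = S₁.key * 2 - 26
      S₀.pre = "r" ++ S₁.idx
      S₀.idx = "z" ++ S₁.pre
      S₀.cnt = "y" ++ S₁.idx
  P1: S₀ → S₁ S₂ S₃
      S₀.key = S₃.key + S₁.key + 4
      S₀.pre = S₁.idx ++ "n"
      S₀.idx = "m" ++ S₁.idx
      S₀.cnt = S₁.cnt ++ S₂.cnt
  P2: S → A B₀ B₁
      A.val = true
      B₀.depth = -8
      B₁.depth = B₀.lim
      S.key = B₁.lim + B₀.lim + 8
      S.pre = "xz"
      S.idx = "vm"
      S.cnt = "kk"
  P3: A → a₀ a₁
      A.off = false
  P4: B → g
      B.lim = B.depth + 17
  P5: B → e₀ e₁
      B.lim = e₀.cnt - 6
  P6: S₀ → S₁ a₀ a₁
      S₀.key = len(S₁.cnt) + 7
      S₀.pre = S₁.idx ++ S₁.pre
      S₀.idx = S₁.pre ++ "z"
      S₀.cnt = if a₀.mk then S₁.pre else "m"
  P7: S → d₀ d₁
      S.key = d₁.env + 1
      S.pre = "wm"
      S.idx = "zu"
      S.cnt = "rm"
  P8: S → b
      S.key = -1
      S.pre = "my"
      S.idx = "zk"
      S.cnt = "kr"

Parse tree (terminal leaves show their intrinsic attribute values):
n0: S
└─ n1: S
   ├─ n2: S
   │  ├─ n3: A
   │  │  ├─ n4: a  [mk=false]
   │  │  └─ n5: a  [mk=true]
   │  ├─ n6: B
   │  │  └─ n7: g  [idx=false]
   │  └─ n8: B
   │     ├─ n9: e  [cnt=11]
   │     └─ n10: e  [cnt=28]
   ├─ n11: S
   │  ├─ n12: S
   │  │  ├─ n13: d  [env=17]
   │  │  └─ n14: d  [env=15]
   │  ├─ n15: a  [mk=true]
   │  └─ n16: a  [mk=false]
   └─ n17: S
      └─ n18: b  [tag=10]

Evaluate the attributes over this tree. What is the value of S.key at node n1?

25

1. n3.val = true  [true]
2. n4.mk = false  [terminal]
3. n5.mk = true  [terminal]
4. n3.off = false  [false]
5. n6.depth = -8  [-8]
6. n7.idx = false  [terminal]
7. n6.lim = 9  [B.depth + 17]
8. n8.depth = 9  [B₀.lim]
9. n9.cnt = 11  [terminal]
10. n10.cnt = 28  [terminal]
11. n8.lim = 5  [e₀.cnt - 6]
12. n2.key = 22  [B₁.lim + B₀.lim + 8]
13. n2.pre = "xz"  ["xz"]
14. n2.idx = "vm"  ["vm"]
15. n2.cnt = "kk"  ["kk"]
16. n13.env = 17  [terminal]
17. n14.env = 15  [terminal]
18. n12.key = 16  [d₁.env + 1]
19. n12.pre = "wm"  ["wm"]
20. n12.idx = "zu"  ["zu"]
21. n12.cnt = "rm"  ["rm"]
22. n15.mk = true  [terminal]
23. n16.mk = false  [terminal]
24. n11.key = 9  [len(S₁.cnt) + 7]
25. n11.pre = "zuwm"  [S₁.idx ++ S₁.pre]
26. n11.idx = "wmz"  [S₁.pre ++ "z"]
27. n11.cnt = "wm"  [if a₀.mk then S₁.pre else "m"]
28. n18.tag = 10  [terminal]
29. n17.key = -1  [-1]
30. n17.pre = "my"  ["my"]
31. n17.idx = "zk"  ["zk"]
32. n17.cnt = "kr"  ["kr"]
33. n1.key = 25  [S₃.key + S₁.key + 4]
34. n1.pre = "vmn"  [S₁.idx ++ "n"]
35. n1.idx = "mvm"  ["m" ++ S₁.idx]
36. n1.cnt = "kkwm"  [S₁.cnt ++ S₂.cnt]
37. n0.key = 24  [S₁.key * 2 - 26]
38. n0.pre = "rmvm"  ["r" ++ S₁.idx]
39. n0.idx = "zvmn"  ["z" ++ S₁.pre]
40. n0.cnt = "ymvm"  ["y" ++ S₁.idx]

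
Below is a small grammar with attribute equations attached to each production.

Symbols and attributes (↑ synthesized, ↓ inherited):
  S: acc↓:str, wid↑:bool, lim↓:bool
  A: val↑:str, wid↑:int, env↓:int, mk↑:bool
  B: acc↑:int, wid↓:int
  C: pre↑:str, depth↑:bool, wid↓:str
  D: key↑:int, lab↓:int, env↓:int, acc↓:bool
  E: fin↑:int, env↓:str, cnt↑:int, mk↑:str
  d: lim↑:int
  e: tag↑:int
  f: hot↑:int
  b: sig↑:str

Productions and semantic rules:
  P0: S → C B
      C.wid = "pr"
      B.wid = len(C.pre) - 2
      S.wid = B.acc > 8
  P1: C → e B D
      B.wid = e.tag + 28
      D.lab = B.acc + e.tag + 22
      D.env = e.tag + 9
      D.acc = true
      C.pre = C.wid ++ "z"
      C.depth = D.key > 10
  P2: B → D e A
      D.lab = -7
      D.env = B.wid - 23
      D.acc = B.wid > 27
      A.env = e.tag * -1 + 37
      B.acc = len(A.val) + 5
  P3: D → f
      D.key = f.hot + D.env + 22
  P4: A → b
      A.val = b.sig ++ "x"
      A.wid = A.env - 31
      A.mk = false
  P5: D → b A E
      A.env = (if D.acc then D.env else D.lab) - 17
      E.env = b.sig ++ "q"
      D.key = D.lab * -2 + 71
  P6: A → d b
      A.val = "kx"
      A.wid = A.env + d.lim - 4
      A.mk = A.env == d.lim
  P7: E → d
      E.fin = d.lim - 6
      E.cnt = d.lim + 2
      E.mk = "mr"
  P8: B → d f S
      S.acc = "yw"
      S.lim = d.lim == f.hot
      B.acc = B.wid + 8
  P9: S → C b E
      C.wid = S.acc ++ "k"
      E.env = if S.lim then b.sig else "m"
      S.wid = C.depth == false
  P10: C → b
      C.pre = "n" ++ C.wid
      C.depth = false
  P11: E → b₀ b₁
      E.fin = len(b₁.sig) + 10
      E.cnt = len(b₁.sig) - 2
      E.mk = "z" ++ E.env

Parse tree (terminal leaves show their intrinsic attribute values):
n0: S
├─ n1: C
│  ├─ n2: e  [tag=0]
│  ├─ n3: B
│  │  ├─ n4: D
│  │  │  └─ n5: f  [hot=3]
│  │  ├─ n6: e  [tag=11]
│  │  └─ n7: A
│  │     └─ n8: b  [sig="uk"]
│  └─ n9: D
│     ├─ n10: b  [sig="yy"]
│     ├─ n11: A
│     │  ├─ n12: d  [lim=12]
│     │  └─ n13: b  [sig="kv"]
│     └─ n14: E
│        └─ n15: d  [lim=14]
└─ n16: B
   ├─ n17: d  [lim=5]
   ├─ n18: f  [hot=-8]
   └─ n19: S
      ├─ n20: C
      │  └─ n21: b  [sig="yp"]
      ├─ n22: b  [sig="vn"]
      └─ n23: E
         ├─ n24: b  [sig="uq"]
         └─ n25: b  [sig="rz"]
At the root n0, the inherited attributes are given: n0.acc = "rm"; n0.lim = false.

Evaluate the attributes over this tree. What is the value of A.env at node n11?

1. n0.acc = "rm"  [given at root]
2. n0.lim = false  [given at root]
3. n1.wid = "pr"  ["pr"]
4. n2.tag = 0  [terminal]
5. n3.wid = 28  [e.tag + 28]
6. n4.lab = -7  [-7]
7. n4.env = 5  [B.wid - 23]
8. n4.acc = true  [B.wid > 27]
9. n5.hot = 3  [terminal]
10. n4.key = 30  [f.hot + D.env + 22]
11. n6.tag = 11  [terminal]
12. n7.env = 26  [e.tag * -1 + 37]
13. n8.sig = "uk"  [terminal]
14. n7.val = "ukx"  [b.sig ++ "x"]
15. n7.wid = -5  [A.env - 31]
16. n7.mk = false  [false]
17. n3.acc = 8  [len(A.val) + 5]
18. n9.lab = 30  [B.acc + e.tag + 22]
19. n9.env = 9  [e.tag + 9]
20. n9.acc = true  [true]
21. n10.sig = "yy"  [terminal]
22. n11.env = -8  [(if D.acc then D.env else D.lab) - 17]
23. n12.lim = 12  [terminal]
24. n13.sig = "kv"  [terminal]
25. n11.val = "kx"  ["kx"]
26. n11.wid = 0  [A.env + d.lim - 4]
27. n11.mk = false  [A.env == d.lim]
28. n14.env = "yyq"  [b.sig ++ "q"]
29. n15.lim = 14  [terminal]
30. n14.fin = 8  [d.lim - 6]
31. n14.cnt = 16  [d.lim + 2]
32. n14.mk = "mr"  ["mr"]
33. n9.key = 11  [D.lab * -2 + 71]
34. n1.pre = "prz"  [C.wid ++ "z"]
35. n1.depth = true  [D.key > 10]
36. n16.wid = 1  [len(C.pre) - 2]
37. n17.lim = 5  [terminal]
38. n18.hot = -8  [terminal]
39. n19.acc = "yw"  ["yw"]
40. n19.lim = false  [d.lim == f.hot]
41. n20.wid = "ywk"  [S.acc ++ "k"]
42. n21.sig = "yp"  [terminal]
43. n20.pre = "nywk"  ["n" ++ C.wid]
44. n20.depth = false  [false]
45. n22.sig = "vn"  [terminal]
46. n23.env = "m"  [if S.lim then b.sig else "m"]
47. n24.sig = "uq"  [terminal]
48. n25.sig = "rz"  [terminal]
49. n23.fin = 12  [len(b₁.sig) + 10]
50. n23.cnt = 0  [len(b₁.sig) - 2]
51. n23.mk = "zm"  ["z" ++ E.env]
52. n19.wid = true  [C.depth == false]
53. n16.acc = 9  [B.wid + 8]
54. n0.wid = true  [B.acc > 8]

-8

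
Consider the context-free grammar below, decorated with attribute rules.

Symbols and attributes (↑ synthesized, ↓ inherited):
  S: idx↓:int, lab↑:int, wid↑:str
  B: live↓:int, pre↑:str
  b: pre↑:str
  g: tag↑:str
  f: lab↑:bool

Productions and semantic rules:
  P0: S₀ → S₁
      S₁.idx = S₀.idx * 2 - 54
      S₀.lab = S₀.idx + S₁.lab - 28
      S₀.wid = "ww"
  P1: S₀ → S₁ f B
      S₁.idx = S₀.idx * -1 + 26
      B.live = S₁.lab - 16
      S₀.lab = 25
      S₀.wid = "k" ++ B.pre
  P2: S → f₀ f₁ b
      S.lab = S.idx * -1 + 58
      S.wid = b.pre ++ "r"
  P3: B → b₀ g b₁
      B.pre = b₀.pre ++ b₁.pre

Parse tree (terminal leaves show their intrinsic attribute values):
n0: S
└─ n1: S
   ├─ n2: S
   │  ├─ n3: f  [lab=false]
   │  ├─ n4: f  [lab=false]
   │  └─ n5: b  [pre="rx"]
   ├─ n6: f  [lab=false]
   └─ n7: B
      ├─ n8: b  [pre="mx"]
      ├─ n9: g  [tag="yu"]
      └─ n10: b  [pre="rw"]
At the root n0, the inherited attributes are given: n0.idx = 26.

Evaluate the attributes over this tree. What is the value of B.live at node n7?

14

1. n0.idx = 26  [given at root]
2. n1.idx = -2  [S₀.idx * 2 - 54]
3. n2.idx = 28  [S₀.idx * -1 + 26]
4. n3.lab = false  [terminal]
5. n4.lab = false  [terminal]
6. n5.pre = "rx"  [terminal]
7. n2.lab = 30  [S.idx * -1 + 58]
8. n2.wid = "rxr"  [b.pre ++ "r"]
9. n6.lab = false  [terminal]
10. n7.live = 14  [S₁.lab - 16]
11. n8.pre = "mx"  [terminal]
12. n9.tag = "yu"  [terminal]
13. n10.pre = "rw"  [terminal]
14. n7.pre = "mxrw"  [b₀.pre ++ b₁.pre]
15. n1.lab = 25  [25]
16. n1.wid = "kmxrw"  ["k" ++ B.pre]
17. n0.lab = 23  [S₀.idx + S₁.lab - 28]
18. n0.wid = "ww"  ["ww"]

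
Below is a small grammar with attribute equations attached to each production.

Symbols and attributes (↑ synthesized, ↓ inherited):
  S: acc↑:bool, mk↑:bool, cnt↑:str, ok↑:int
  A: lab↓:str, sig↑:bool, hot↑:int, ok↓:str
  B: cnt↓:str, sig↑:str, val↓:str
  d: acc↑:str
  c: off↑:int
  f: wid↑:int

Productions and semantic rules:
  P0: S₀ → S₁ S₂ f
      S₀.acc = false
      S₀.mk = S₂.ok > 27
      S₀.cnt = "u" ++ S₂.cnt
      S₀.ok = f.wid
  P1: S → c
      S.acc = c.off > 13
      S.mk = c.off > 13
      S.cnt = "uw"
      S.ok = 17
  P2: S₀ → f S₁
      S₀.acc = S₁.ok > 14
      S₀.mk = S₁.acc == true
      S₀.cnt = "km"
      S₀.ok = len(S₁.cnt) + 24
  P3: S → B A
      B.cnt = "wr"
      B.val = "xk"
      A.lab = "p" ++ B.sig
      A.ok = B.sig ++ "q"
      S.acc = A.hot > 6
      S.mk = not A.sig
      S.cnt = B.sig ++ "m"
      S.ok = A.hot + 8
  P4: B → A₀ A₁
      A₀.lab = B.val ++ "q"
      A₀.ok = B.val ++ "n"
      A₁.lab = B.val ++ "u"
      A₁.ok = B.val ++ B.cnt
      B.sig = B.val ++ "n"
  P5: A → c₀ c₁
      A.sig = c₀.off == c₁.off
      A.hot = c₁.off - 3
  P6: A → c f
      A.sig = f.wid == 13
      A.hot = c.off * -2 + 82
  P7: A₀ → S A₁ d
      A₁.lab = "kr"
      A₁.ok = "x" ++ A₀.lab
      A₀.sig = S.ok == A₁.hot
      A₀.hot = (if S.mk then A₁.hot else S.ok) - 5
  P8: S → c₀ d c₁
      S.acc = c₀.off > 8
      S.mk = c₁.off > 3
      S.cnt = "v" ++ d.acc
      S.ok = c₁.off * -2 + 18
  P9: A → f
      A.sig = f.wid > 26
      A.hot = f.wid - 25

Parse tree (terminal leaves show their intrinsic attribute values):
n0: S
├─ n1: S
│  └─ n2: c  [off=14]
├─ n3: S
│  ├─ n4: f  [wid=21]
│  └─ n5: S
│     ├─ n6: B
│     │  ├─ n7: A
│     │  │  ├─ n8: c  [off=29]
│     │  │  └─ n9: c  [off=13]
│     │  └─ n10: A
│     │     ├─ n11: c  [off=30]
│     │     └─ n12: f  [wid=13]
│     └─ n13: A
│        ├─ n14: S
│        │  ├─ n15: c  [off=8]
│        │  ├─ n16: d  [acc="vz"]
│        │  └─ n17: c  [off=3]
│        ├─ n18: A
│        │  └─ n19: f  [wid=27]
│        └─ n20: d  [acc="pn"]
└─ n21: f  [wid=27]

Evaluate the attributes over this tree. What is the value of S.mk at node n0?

true

1. n2.off = 14  [terminal]
2. n1.acc = true  [c.off > 13]
3. n1.mk = true  [c.off > 13]
4. n1.cnt = "uw"  ["uw"]
5. n1.ok = 17  [17]
6. n4.wid = 21  [terminal]
7. n6.cnt = "wr"  ["wr"]
8. n6.val = "xk"  ["xk"]
9. n7.lab = "xkq"  [B.val ++ "q"]
10. n7.ok = "xkn"  [B.val ++ "n"]
11. n8.off = 29  [terminal]
12. n9.off = 13  [terminal]
13. n7.sig = false  [c₀.off == c₁.off]
14. n7.hot = 10  [c₁.off - 3]
15. n10.lab = "xku"  [B.val ++ "u"]
16. n10.ok = "xkwr"  [B.val ++ B.cnt]
17. n11.off = 30  [terminal]
18. n12.wid = 13  [terminal]
19. n10.sig = true  [f.wid == 13]
20. n10.hot = 22  [c.off * -2 + 82]
21. n6.sig = "xkn"  [B.val ++ "n"]
22. n13.lab = "pxkn"  ["p" ++ B.sig]
23. n13.ok = "xknq"  [B.sig ++ "q"]
24. n15.off = 8  [terminal]
25. n16.acc = "vz"  [terminal]
26. n17.off = 3  [terminal]
27. n14.acc = false  [c₀.off > 8]
28. n14.mk = false  [c₁.off > 3]
29. n14.cnt = "vvz"  ["v" ++ d.acc]
30. n14.ok = 12  [c₁.off * -2 + 18]
31. n18.lab = "kr"  ["kr"]
32. n18.ok = "xpxkn"  ["x" ++ A₀.lab]
33. n19.wid = 27  [terminal]
34. n18.sig = true  [f.wid > 26]
35. n18.hot = 2  [f.wid - 25]
36. n20.acc = "pn"  [terminal]
37. n13.sig = false  [S.ok == A₁.hot]
38. n13.hot = 7  [(if S.mk then A₁.hot else S.ok) - 5]
39. n5.acc = true  [A.hot > 6]
40. n5.mk = true  [not A.sig]
41. n5.cnt = "xknm"  [B.sig ++ "m"]
42. n5.ok = 15  [A.hot + 8]
43. n3.acc = true  [S₁.ok > 14]
44. n3.mk = true  [S₁.acc == true]
45. n3.cnt = "km"  ["km"]
46. n3.ok = 28  [len(S₁.cnt) + 24]
47. n21.wid = 27  [terminal]
48. n0.acc = false  [false]
49. n0.mk = true  [S₂.ok > 27]
50. n0.cnt = "ukm"  ["u" ++ S₂.cnt]
51. n0.ok = 27  [f.wid]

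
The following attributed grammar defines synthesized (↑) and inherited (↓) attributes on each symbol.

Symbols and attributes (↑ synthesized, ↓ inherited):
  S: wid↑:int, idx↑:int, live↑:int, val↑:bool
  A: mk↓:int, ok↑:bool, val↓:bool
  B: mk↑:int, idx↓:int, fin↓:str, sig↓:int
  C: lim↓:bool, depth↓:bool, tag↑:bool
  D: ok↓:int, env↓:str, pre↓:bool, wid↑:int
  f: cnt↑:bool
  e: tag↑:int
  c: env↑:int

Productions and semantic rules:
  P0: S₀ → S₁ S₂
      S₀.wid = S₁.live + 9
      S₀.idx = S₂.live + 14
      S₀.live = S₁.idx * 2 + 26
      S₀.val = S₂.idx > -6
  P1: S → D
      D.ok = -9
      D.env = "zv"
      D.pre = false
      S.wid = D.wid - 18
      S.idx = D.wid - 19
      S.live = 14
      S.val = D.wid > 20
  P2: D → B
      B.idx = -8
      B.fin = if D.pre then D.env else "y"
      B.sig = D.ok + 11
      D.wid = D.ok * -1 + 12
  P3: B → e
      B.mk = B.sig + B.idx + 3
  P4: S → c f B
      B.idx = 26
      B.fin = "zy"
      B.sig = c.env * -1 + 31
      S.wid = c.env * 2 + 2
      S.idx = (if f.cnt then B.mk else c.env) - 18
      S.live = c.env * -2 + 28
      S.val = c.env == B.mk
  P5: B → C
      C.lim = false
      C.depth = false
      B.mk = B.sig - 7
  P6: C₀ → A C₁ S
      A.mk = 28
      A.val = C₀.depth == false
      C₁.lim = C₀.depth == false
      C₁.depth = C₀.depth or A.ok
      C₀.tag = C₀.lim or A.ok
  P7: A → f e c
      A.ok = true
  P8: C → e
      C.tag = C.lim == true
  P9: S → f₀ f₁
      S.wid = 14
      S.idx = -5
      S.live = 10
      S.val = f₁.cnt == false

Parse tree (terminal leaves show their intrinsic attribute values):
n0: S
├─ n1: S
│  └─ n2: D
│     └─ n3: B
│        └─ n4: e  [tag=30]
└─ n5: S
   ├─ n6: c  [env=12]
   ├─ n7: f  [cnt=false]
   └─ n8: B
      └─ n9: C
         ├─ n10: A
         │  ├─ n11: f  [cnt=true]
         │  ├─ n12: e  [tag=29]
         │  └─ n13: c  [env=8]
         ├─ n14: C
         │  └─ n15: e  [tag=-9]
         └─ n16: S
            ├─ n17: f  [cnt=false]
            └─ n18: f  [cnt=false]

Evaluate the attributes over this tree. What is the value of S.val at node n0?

1. n2.ok = -9  [-9]
2. n2.env = "zv"  ["zv"]
3. n2.pre = false  [false]
4. n3.idx = -8  [-8]
5. n3.fin = "y"  [if D.pre then D.env else "y"]
6. n3.sig = 2  [D.ok + 11]
7. n4.tag = 30  [terminal]
8. n3.mk = -3  [B.sig + B.idx + 3]
9. n2.wid = 21  [D.ok * -1 + 12]
10. n1.wid = 3  [D.wid - 18]
11. n1.idx = 2  [D.wid - 19]
12. n1.live = 14  [14]
13. n1.val = true  [D.wid > 20]
14. n6.env = 12  [terminal]
15. n7.cnt = false  [terminal]
16. n8.idx = 26  [26]
17. n8.fin = "zy"  ["zy"]
18. n8.sig = 19  [c.env * -1 + 31]
19. n9.lim = false  [false]
20. n9.depth = false  [false]
21. n10.mk = 28  [28]
22. n10.val = true  [C₀.depth == false]
23. n11.cnt = true  [terminal]
24. n12.tag = 29  [terminal]
25. n13.env = 8  [terminal]
26. n10.ok = true  [true]
27. n14.lim = true  [C₀.depth == false]
28. n14.depth = true  [C₀.depth or A.ok]
29. n15.tag = -9  [terminal]
30. n14.tag = true  [C.lim == true]
31. n17.cnt = false  [terminal]
32. n18.cnt = false  [terminal]
33. n16.wid = 14  [14]
34. n16.idx = -5  [-5]
35. n16.live = 10  [10]
36. n16.val = true  [f₁.cnt == false]
37. n9.tag = true  [C₀.lim or A.ok]
38. n8.mk = 12  [B.sig - 7]
39. n5.wid = 26  [c.env * 2 + 2]
40. n5.idx = -6  [(if f.cnt then B.mk else c.env) - 18]
41. n5.live = 4  [c.env * -2 + 28]
42. n5.val = true  [c.env == B.mk]
43. n0.wid = 23  [S₁.live + 9]
44. n0.idx = 18  [S₂.live + 14]
45. n0.live = 30  [S₁.idx * 2 + 26]
46. n0.val = false  [S₂.idx > -6]

false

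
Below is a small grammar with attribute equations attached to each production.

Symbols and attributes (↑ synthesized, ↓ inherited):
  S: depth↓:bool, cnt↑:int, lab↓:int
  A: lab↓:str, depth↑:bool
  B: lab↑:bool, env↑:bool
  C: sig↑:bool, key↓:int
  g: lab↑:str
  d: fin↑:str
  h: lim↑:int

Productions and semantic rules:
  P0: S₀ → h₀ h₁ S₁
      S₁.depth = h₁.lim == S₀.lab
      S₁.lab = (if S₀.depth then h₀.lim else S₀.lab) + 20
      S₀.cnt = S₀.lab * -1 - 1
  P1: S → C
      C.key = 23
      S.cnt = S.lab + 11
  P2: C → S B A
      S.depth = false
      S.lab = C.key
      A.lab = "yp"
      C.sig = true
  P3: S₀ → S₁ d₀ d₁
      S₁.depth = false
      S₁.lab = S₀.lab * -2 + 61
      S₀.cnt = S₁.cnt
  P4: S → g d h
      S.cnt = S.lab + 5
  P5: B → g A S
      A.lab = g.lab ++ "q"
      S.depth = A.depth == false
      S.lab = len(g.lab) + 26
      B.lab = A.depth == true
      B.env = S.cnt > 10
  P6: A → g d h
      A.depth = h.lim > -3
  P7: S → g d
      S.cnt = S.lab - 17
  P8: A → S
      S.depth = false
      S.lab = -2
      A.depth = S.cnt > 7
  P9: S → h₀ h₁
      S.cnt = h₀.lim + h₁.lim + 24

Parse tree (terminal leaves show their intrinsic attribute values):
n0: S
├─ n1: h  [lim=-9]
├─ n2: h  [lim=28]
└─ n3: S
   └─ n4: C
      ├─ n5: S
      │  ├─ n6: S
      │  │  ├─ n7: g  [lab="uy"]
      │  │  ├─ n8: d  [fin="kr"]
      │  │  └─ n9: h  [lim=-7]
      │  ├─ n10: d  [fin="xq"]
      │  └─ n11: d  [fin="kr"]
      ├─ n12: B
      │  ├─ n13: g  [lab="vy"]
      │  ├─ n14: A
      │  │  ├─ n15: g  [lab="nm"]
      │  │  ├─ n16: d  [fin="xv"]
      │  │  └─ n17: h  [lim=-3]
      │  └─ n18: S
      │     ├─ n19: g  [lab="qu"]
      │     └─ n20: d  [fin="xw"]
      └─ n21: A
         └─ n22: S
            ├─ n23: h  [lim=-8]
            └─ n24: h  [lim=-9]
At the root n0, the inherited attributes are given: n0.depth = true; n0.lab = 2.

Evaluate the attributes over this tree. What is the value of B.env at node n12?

1. n0.depth = true  [given at root]
2. n0.lab = 2  [given at root]
3. n1.lim = -9  [terminal]
4. n2.lim = 28  [terminal]
5. n3.depth = false  [h₁.lim == S₀.lab]
6. n3.lab = 11  [(if S₀.depth then h₀.lim else S₀.lab) + 20]
7. n4.key = 23  [23]
8. n5.depth = false  [false]
9. n5.lab = 23  [C.key]
10. n6.depth = false  [false]
11. n6.lab = 15  [S₀.lab * -2 + 61]
12. n7.lab = "uy"  [terminal]
13. n8.fin = "kr"  [terminal]
14. n9.lim = -7  [terminal]
15. n6.cnt = 20  [S.lab + 5]
16. n10.fin = "xq"  [terminal]
17. n11.fin = "kr"  [terminal]
18. n5.cnt = 20  [S₁.cnt]
19. n13.lab = "vy"  [terminal]
20. n14.lab = "vyq"  [g.lab ++ "q"]
21. n15.lab = "nm"  [terminal]
22. n16.fin = "xv"  [terminal]
23. n17.lim = -3  [terminal]
24. n14.depth = false  [h.lim > -3]
25. n18.depth = true  [A.depth == false]
26. n18.lab = 28  [len(g.lab) + 26]
27. n19.lab = "qu"  [terminal]
28. n20.fin = "xw"  [terminal]
29. n18.cnt = 11  [S.lab - 17]
30. n12.lab = false  [A.depth == true]
31. n12.env = true  [S.cnt > 10]
32. n21.lab = "yp"  ["yp"]
33. n22.depth = false  [false]
34. n22.lab = -2  [-2]
35. n23.lim = -8  [terminal]
36. n24.lim = -9  [terminal]
37. n22.cnt = 7  [h₀.lim + h₁.lim + 24]
38. n21.depth = false  [S.cnt > 7]
39. n4.sig = true  [true]
40. n3.cnt = 22  [S.lab + 11]
41. n0.cnt = -3  [S₀.lab * -1 - 1]

true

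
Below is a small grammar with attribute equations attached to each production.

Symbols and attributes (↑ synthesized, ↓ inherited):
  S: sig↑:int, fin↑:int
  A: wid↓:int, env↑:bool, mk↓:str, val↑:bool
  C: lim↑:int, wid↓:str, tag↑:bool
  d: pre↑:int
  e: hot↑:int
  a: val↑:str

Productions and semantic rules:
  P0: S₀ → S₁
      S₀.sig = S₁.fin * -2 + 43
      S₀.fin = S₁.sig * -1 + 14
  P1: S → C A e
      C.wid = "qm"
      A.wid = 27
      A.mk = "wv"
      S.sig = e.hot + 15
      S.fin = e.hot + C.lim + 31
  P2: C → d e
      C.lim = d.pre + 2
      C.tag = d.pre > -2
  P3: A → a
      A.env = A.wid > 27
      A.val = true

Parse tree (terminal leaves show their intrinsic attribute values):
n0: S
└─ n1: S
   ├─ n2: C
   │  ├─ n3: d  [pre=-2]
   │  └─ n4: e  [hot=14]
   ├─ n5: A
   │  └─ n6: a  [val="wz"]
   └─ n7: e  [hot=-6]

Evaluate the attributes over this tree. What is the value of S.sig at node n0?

1. n2.wid = "qm"  ["qm"]
2. n3.pre = -2  [terminal]
3. n4.hot = 14  [terminal]
4. n2.lim = 0  [d.pre + 2]
5. n2.tag = false  [d.pre > -2]
6. n5.wid = 27  [27]
7. n5.mk = "wv"  ["wv"]
8. n6.val = "wz"  [terminal]
9. n5.env = false  [A.wid > 27]
10. n5.val = true  [true]
11. n7.hot = -6  [terminal]
12. n1.sig = 9  [e.hot + 15]
13. n1.fin = 25  [e.hot + C.lim + 31]
14. n0.sig = -7  [S₁.fin * -2 + 43]
15. n0.fin = 5  [S₁.sig * -1 + 14]

-7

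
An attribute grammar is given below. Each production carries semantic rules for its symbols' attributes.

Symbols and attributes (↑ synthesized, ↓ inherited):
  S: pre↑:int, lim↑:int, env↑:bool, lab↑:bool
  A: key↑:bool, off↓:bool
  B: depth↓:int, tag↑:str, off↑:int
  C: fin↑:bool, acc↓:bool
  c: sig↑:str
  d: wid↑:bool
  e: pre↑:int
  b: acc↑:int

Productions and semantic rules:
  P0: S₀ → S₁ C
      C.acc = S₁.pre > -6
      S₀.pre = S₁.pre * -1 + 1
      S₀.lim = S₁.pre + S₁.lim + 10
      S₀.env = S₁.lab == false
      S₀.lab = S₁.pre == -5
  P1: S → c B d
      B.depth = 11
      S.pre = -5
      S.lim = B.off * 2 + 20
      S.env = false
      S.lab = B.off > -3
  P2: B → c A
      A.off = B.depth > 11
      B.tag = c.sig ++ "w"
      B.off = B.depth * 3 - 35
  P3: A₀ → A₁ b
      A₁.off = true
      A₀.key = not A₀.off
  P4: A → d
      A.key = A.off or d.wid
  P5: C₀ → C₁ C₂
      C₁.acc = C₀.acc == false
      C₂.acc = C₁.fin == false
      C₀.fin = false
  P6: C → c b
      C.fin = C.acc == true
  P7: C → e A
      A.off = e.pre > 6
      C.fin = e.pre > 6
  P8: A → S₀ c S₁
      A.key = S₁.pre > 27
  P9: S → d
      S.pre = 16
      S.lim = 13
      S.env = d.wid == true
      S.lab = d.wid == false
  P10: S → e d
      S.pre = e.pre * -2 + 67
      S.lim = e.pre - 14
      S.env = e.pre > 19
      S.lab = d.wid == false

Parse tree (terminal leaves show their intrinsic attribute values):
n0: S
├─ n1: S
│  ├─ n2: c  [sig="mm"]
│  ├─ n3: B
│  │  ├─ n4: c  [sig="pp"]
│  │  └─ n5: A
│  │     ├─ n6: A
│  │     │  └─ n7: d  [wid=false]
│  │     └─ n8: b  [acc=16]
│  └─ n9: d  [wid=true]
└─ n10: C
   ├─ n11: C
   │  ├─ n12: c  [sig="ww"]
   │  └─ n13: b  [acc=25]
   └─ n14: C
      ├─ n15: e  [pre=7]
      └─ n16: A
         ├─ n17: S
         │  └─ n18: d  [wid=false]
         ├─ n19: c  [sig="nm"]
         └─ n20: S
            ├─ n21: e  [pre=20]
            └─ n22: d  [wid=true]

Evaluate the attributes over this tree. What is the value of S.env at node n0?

1. n2.sig = "mm"  [terminal]
2. n3.depth = 11  [11]
3. n4.sig = "pp"  [terminal]
4. n5.off = false  [B.depth > 11]
5. n6.off = true  [true]
6. n7.wid = false  [terminal]
7. n6.key = true  [A.off or d.wid]
8. n8.acc = 16  [terminal]
9. n5.key = true  [not A₀.off]
10. n3.tag = "ppw"  [c.sig ++ "w"]
11. n3.off = -2  [B.depth * 3 - 35]
12. n9.wid = true  [terminal]
13. n1.pre = -5  [-5]
14. n1.lim = 16  [B.off * 2 + 20]
15. n1.env = false  [false]
16. n1.lab = true  [B.off > -3]
17. n10.acc = true  [S₁.pre > -6]
18. n11.acc = false  [C₀.acc == false]
19. n12.sig = "ww"  [terminal]
20. n13.acc = 25  [terminal]
21. n11.fin = false  [C.acc == true]
22. n14.acc = true  [C₁.fin == false]
23. n15.pre = 7  [terminal]
24. n16.off = true  [e.pre > 6]
25. n18.wid = false  [terminal]
26. n17.pre = 16  [16]
27. n17.lim = 13  [13]
28. n17.env = false  [d.wid == true]
29. n17.lab = true  [d.wid == false]
30. n19.sig = "nm"  [terminal]
31. n21.pre = 20  [terminal]
32. n22.wid = true  [terminal]
33. n20.pre = 27  [e.pre * -2 + 67]
34. n20.lim = 6  [e.pre - 14]
35. n20.env = true  [e.pre > 19]
36. n20.lab = false  [d.wid == false]
37. n16.key = false  [S₁.pre > 27]
38. n14.fin = true  [e.pre > 6]
39. n10.fin = false  [false]
40. n0.pre = 6  [S₁.pre * -1 + 1]
41. n0.lim = 21  [S₁.pre + S₁.lim + 10]
42. n0.env = false  [S₁.lab == false]
43. n0.lab = true  [S₁.pre == -5]

false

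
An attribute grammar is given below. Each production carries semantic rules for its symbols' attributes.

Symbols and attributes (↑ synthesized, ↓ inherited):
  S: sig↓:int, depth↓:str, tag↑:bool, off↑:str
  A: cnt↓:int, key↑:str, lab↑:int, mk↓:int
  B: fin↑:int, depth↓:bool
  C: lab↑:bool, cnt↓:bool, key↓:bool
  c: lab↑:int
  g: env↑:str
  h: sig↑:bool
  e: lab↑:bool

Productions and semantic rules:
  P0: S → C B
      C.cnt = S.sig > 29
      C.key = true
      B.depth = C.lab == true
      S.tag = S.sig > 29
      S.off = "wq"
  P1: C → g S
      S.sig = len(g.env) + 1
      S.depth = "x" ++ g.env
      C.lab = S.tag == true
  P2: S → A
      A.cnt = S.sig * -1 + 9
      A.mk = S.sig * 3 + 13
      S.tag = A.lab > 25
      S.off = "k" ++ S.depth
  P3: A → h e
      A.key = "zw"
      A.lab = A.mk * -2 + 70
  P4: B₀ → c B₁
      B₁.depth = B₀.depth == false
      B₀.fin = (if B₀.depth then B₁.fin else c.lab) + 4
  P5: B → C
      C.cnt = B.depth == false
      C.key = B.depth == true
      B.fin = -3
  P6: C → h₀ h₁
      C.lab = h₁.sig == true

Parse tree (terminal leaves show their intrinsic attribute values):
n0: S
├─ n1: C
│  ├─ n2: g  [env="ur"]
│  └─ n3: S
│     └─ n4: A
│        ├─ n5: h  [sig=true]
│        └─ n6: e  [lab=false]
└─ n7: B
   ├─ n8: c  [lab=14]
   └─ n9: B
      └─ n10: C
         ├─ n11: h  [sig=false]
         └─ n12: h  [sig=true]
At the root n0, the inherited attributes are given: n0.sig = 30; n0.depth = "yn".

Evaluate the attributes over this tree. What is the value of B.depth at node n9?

false

1. n0.sig = 30  [given at root]
2. n0.depth = "yn"  [given at root]
3. n1.cnt = true  [S.sig > 29]
4. n1.key = true  [true]
5. n2.env = "ur"  [terminal]
6. n3.sig = 3  [len(g.env) + 1]
7. n3.depth = "xur"  ["x" ++ g.env]
8. n4.cnt = 6  [S.sig * -1 + 9]
9. n4.mk = 22  [S.sig * 3 + 13]
10. n5.sig = true  [terminal]
11. n6.lab = false  [terminal]
12. n4.key = "zw"  ["zw"]
13. n4.lab = 26  [A.mk * -2 + 70]
14. n3.tag = true  [A.lab > 25]
15. n3.off = "kxur"  ["k" ++ S.depth]
16. n1.lab = true  [S.tag == true]
17. n7.depth = true  [C.lab == true]
18. n8.lab = 14  [terminal]
19. n9.depth = false  [B₀.depth == false]
20. n10.cnt = true  [B.depth == false]
21. n10.key = false  [B.depth == true]
22. n11.sig = false  [terminal]
23. n12.sig = true  [terminal]
24. n10.lab = true  [h₁.sig == true]
25. n9.fin = -3  [-3]
26. n7.fin = 1  [(if B₀.depth then B₁.fin else c.lab) + 4]
27. n0.tag = true  [S.sig > 29]
28. n0.off = "wq"  ["wq"]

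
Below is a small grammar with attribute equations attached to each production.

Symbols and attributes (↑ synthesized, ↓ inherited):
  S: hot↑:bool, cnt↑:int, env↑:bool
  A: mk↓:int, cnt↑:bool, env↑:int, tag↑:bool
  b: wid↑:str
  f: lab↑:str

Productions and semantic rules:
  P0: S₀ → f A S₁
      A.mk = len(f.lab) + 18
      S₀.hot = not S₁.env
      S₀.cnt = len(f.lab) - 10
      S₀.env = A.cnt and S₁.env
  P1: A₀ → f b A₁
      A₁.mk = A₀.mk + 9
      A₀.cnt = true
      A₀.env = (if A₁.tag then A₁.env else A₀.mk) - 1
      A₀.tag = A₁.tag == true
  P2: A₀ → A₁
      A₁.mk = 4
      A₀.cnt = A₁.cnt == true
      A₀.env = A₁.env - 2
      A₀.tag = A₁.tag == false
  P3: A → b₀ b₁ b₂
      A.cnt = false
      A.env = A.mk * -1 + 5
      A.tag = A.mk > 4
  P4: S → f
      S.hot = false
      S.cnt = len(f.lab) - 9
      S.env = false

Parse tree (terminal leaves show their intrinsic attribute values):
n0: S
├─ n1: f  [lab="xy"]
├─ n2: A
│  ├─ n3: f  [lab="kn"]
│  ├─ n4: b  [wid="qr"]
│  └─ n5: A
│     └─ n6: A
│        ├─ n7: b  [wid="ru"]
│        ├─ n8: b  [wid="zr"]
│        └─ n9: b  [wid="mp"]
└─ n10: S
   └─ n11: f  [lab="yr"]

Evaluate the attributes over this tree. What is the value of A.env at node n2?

-2

1. n1.lab = "xy"  [terminal]
2. n2.mk = 20  [len(f.lab) + 18]
3. n3.lab = "kn"  [terminal]
4. n4.wid = "qr"  [terminal]
5. n5.mk = 29  [A₀.mk + 9]
6. n6.mk = 4  [4]
7. n7.wid = "ru"  [terminal]
8. n8.wid = "zr"  [terminal]
9. n9.wid = "mp"  [terminal]
10. n6.cnt = false  [false]
11. n6.env = 1  [A.mk * -1 + 5]
12. n6.tag = false  [A.mk > 4]
13. n5.cnt = false  [A₁.cnt == true]
14. n5.env = -1  [A₁.env - 2]
15. n5.tag = true  [A₁.tag == false]
16. n2.cnt = true  [true]
17. n2.env = -2  [(if A₁.tag then A₁.env else A₀.mk) - 1]
18. n2.tag = true  [A₁.tag == true]
19. n11.lab = "yr"  [terminal]
20. n10.hot = false  [false]
21. n10.cnt = -7  [len(f.lab) - 9]
22. n10.env = false  [false]
23. n0.hot = true  [not S₁.env]
24. n0.cnt = -8  [len(f.lab) - 10]
25. n0.env = false  [A.cnt and S₁.env]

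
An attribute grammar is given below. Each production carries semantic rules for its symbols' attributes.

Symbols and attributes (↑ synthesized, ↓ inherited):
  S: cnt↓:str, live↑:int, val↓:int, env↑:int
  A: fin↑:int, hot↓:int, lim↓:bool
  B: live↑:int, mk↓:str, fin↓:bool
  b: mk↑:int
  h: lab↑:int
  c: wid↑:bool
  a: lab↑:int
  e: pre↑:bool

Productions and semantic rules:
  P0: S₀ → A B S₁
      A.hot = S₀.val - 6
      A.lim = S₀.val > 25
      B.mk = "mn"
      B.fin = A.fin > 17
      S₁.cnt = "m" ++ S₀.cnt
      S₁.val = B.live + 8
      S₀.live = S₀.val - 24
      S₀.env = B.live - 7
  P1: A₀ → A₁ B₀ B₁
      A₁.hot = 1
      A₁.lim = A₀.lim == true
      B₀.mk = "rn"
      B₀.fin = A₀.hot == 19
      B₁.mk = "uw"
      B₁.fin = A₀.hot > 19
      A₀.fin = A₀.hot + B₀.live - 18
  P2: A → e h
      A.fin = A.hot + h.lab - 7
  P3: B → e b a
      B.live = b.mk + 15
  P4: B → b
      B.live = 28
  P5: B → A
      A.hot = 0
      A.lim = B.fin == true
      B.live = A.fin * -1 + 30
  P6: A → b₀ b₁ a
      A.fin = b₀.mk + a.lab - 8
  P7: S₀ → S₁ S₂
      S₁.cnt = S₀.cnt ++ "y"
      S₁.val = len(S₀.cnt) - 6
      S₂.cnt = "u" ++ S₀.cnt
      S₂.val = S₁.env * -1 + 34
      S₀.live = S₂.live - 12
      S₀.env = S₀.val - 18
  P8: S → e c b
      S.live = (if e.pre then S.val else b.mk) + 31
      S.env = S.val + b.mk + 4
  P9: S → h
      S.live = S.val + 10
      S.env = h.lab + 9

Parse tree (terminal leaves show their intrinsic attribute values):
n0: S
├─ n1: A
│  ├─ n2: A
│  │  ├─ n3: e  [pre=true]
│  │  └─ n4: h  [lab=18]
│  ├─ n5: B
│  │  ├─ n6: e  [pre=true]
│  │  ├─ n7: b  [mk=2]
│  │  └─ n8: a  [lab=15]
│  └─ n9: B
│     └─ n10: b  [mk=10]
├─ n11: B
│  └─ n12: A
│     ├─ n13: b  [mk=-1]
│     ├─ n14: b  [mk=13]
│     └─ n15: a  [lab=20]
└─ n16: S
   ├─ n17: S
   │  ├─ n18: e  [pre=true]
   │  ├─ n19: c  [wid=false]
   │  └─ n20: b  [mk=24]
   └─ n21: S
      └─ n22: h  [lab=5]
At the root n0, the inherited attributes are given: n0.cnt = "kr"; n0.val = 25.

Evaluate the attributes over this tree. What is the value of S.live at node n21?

1. n0.cnt = "kr"  [given at root]
2. n0.val = 25  [given at root]
3. n1.hot = 19  [S₀.val - 6]
4. n1.lim = false  [S₀.val > 25]
5. n2.hot = 1  [1]
6. n2.lim = false  [A₀.lim == true]
7. n3.pre = true  [terminal]
8. n4.lab = 18  [terminal]
9. n2.fin = 12  [A.hot + h.lab - 7]
10. n5.mk = "rn"  ["rn"]
11. n5.fin = true  [A₀.hot == 19]
12. n6.pre = true  [terminal]
13. n7.mk = 2  [terminal]
14. n8.lab = 15  [terminal]
15. n5.live = 17  [b.mk + 15]
16. n9.mk = "uw"  ["uw"]
17. n9.fin = false  [A₀.hot > 19]
18. n10.mk = 10  [terminal]
19. n9.live = 28  [28]
20. n1.fin = 18  [A₀.hot + B₀.live - 18]
21. n11.mk = "mn"  ["mn"]
22. n11.fin = true  [A.fin > 17]
23. n12.hot = 0  [0]
24. n12.lim = true  [B.fin == true]
25. n13.mk = -1  [terminal]
26. n14.mk = 13  [terminal]
27. n15.lab = 20  [terminal]
28. n12.fin = 11  [b₀.mk + a.lab - 8]
29. n11.live = 19  [A.fin * -1 + 30]
30. n16.cnt = "mkr"  ["m" ++ S₀.cnt]
31. n16.val = 27  [B.live + 8]
32. n17.cnt = "mkry"  [S₀.cnt ++ "y"]
33. n17.val = -3  [len(S₀.cnt) - 6]
34. n18.pre = true  [terminal]
35. n19.wid = false  [terminal]
36. n20.mk = 24  [terminal]
37. n17.live = 28  [(if e.pre then S.val else b.mk) + 31]
38. n17.env = 25  [S.val + b.mk + 4]
39. n21.cnt = "umkr"  ["u" ++ S₀.cnt]
40. n21.val = 9  [S₁.env * -1 + 34]
41. n22.lab = 5  [terminal]
42. n21.live = 19  [S.val + 10]
43. n21.env = 14  [h.lab + 9]
44. n16.live = 7  [S₂.live - 12]
45. n16.env = 9  [S₀.val - 18]
46. n0.live = 1  [S₀.val - 24]
47. n0.env = 12  [B.live - 7]

19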